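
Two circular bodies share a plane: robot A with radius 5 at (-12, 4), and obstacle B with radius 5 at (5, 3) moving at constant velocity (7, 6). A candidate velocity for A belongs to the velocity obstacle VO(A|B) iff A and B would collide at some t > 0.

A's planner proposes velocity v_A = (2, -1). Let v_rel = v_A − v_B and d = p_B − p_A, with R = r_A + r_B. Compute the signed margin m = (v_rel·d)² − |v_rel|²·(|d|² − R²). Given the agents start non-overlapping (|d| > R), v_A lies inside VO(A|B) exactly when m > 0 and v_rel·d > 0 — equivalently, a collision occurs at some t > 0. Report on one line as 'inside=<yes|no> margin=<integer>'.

d = (17, -1),  |d|² = 290;  R = 5+5 = 10,  c = 290−10² = 190
v_rel = (-5, -7),  |v_rel|² = 74;  v_rel·d = (-5)·(17) + (-7)·(-1) = -78
74·t² + 156·t + 190 = 0  ⇒  m = (-78)² − 74·190 = -7976
m = -7976 < 0,  v_rel·d = -78 < 0  ⇒  outside

inside=no margin=-7976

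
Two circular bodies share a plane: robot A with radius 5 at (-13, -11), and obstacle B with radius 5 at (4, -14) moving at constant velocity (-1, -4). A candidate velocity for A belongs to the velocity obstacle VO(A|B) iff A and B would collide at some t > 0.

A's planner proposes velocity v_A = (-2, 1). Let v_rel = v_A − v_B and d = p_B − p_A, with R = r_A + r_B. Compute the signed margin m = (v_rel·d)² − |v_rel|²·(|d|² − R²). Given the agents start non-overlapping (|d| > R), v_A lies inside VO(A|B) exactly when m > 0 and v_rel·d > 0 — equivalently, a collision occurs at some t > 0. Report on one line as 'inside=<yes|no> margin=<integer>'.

d = (17, -3),  |d|² = 298;  R = 5+5 = 10,  c = 298−10² = 198
v_rel = (-1, 5),  |v_rel|² = 26;  v_rel·d = (-1)·(17) + (5)·(-3) = -32
26·t² + 64·t + 198 = 0  ⇒  m = (-32)² − 26·198 = -4124
m = -4124 < 0,  v_rel·d = -32 < 0  ⇒  outside

inside=no margin=-4124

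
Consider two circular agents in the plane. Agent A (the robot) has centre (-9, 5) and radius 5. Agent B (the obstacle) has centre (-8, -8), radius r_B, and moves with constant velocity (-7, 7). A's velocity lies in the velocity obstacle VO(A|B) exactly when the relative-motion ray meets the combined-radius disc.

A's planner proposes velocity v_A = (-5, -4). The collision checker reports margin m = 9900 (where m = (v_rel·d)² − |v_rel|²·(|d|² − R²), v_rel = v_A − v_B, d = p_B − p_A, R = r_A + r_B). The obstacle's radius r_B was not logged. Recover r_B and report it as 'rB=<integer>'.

m = 9900
d = (1, -13);  v_rel = (2, -11),  |v_rel|² = 125
v_rel×d = (2)·(-13) − (-11)·(1) = -15
since m = R²·125 − (-15)²:  R² = (225 + 9900) / 125 = 81
R = √81 = 9  ⇒  r_B = 9 − 5 = 4

rB=4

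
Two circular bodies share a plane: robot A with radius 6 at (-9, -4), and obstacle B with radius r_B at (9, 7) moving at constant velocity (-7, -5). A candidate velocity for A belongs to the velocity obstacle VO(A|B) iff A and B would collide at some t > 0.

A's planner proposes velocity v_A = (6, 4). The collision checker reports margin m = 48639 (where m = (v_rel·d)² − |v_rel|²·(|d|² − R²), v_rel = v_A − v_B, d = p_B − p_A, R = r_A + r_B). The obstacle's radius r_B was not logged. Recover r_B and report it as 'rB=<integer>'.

m = 48639
d = (18, 11);  v_rel = (13, 9),  |v_rel|² = 250
v_rel×d = (13)·(11) − (9)·(18) = -19
since m = R²·250 − (-19)²:  R² = (361 + 48639) / 250 = 196
R = √196 = 14  ⇒  r_B = 14 − 6 = 8

rB=8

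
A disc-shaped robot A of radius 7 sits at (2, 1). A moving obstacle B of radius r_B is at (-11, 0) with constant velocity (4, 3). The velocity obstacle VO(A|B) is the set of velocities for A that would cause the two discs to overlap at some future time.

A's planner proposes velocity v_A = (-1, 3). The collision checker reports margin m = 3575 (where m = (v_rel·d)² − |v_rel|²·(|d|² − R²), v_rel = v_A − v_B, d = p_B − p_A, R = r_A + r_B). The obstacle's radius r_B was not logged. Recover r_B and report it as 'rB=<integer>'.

m = 3575
d = (-13, -1);  v_rel = (-5, 0),  |v_rel|² = 25
v_rel×d = (-5)·(-1) − (0)·(-13) = 5
since m = R²·25 − 5²:  R² = (25 + 3575) / 25 = 144
R = √144 = 12  ⇒  r_B = 12 − 7 = 5

rB=5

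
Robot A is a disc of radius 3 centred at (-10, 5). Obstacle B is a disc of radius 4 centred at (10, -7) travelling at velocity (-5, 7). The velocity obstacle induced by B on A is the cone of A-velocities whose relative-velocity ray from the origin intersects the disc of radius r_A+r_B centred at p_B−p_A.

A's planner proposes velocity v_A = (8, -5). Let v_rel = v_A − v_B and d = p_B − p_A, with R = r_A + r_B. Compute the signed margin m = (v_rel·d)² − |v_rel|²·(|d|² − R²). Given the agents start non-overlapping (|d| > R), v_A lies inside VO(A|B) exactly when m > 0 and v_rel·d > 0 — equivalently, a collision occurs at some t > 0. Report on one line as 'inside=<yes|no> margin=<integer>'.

d = (20, -12),  |d|² = 544;  R = 3+4 = 7,  c = 544−7² = 495
v_rel = (13, -12),  |v_rel|² = 313;  v_rel·d = (13)·(20) + (-12)·(-12) = 404
313·t² − 808·t + 495 = 0  ⇒  m = 404² − 313·495 = 8281
m = 8281 > 0,  v_rel·d = 404 > 0  ⇒  inside

inside=yes margin=8281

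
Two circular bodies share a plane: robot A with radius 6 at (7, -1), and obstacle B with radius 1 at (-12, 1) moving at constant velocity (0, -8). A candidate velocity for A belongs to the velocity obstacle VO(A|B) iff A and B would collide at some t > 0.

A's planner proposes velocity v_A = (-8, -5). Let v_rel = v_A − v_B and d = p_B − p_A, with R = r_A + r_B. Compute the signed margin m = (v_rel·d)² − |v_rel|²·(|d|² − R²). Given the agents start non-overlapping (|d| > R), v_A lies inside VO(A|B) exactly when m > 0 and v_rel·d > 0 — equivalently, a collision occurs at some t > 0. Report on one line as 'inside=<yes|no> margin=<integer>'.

d = (-19, 2),  |d|² = 365;  R = 6+1 = 7,  c = 365−7² = 316
v_rel = (-8, 3),  |v_rel|² = 73;  v_rel·d = (-8)·(-19) + (3)·(2) = 158
73·t² − 316·t + 316 = 0  ⇒  m = 158² − 73·316 = 1896
m = 1896 > 0,  v_rel·d = 158 > 0  ⇒  inside

inside=yes margin=1896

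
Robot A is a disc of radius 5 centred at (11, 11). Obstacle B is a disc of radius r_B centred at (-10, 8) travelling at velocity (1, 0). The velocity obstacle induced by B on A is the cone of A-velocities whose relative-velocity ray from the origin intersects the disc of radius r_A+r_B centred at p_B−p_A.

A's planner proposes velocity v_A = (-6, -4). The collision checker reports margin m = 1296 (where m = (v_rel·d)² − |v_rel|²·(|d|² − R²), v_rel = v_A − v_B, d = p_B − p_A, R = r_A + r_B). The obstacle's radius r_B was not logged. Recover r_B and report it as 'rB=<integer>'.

m = 1296
d = (-21, -3);  v_rel = (-7, -4),  |v_rel|² = 65
v_rel×d = (-7)·(-3) − (-4)·(-21) = -63
since m = R²·65 − (-63)²:  R² = (3969 + 1296) / 65 = 81
R = √81 = 9  ⇒  r_B = 9 − 5 = 4

rB=4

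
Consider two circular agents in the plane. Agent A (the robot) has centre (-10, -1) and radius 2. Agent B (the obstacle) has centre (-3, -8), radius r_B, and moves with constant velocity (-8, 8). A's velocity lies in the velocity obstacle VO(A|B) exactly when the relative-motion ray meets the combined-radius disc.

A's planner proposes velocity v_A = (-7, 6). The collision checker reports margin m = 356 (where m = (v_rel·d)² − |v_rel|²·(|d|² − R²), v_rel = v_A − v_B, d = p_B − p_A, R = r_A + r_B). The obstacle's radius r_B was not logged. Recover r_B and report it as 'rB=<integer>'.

m = 356
d = (7, -7);  v_rel = (1, -2),  |v_rel|² = 5
v_rel×d = (1)·(-7) − (-2)·(7) = 7
since m = R²·5 − 7²:  R² = (49 + 356) / 5 = 81
R = √81 = 9  ⇒  r_B = 9 − 2 = 7

rB=7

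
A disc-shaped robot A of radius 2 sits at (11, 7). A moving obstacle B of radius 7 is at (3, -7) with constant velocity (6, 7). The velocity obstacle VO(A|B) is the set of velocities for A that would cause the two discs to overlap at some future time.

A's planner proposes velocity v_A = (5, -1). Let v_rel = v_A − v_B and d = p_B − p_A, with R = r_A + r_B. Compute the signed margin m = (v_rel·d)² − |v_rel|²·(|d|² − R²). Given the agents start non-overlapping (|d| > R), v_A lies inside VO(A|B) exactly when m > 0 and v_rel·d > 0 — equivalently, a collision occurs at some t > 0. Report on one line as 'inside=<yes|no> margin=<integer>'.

d = (-8, -14),  |d|² = 260;  R = 2+7 = 9,  c = 260−9² = 179
v_rel = (-1, -8),  |v_rel|² = 65;  v_rel·d = (-1)·(-8) + (-8)·(-14) = 120
65·t² − 240·t + 179 = 0  ⇒  m = 120² − 65·179 = 2765
m = 2765 > 0,  v_rel·d = 120 > 0  ⇒  inside

inside=yes margin=2765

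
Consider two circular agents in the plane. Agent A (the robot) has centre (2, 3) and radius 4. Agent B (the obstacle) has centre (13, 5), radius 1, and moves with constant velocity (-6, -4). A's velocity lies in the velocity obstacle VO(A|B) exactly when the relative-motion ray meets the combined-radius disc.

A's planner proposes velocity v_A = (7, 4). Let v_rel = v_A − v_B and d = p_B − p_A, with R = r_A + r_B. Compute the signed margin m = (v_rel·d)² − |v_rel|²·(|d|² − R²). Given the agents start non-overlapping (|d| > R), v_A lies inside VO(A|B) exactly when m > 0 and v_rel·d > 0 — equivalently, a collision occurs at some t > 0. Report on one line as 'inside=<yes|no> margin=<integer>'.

d = (11, 2),  |d|² = 125;  R = 4+1 = 5,  c = 125−5² = 100
v_rel = (13, 8),  |v_rel|² = 233;  v_rel·d = (13)·(11) + (8)·(2) = 159
233·t² − 318·t + 100 = 0  ⇒  m = 159² − 233·100 = 1981
m = 1981 > 0,  v_rel·d = 159 > 0  ⇒  inside

inside=yes margin=1981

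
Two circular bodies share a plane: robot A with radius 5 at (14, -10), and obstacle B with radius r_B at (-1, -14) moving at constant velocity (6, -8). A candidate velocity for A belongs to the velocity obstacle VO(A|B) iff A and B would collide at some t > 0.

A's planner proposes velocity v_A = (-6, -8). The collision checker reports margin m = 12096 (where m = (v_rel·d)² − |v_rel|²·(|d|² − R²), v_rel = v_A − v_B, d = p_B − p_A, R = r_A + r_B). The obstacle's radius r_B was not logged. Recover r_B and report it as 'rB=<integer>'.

m = 12096
d = (-15, -4);  v_rel = (-12, 0),  |v_rel|² = 144
v_rel×d = (-12)·(-4) − (0)·(-15) = 48
since m = R²·144 − 48²:  R² = (2304 + 12096) / 144 = 100
R = √100 = 10  ⇒  r_B = 10 − 5 = 5

rB=5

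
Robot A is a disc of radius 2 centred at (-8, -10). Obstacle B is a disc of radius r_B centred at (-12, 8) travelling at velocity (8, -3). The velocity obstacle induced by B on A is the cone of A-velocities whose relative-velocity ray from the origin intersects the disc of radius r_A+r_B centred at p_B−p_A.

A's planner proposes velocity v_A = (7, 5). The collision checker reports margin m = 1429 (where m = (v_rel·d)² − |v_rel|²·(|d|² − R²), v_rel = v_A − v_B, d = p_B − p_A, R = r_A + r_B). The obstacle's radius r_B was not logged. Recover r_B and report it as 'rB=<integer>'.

m = 1429
d = (-4, 18);  v_rel = (-1, 8),  |v_rel|² = 65
v_rel×d = (-1)·(18) − (8)·(-4) = 14
since m = R²·65 − 14²:  R² = (196 + 1429) / 65 = 25
R = √25 = 5  ⇒  r_B = 5 − 2 = 3

rB=3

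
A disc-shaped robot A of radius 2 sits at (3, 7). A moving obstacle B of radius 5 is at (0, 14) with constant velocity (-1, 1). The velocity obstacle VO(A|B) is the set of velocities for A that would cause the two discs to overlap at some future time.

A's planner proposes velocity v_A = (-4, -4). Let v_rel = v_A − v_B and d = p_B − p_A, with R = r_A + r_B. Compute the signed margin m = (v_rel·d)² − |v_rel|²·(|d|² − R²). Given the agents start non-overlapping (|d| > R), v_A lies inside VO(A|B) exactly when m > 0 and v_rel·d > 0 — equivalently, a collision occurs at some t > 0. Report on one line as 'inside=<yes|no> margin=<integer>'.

d = (-3, 7),  |d|² = 58;  R = 2+5 = 7,  c = 58−7² = 9
v_rel = (-3, -5),  |v_rel|² = 34;  v_rel·d = (-3)·(-3) + (-5)·(7) = -26
34·t² + 52·t + 9 = 0  ⇒  m = (-26)² − 34·9 = 370
m = 370 > 0,  v_rel·d = -26 < 0  ⇒  outside

inside=no margin=370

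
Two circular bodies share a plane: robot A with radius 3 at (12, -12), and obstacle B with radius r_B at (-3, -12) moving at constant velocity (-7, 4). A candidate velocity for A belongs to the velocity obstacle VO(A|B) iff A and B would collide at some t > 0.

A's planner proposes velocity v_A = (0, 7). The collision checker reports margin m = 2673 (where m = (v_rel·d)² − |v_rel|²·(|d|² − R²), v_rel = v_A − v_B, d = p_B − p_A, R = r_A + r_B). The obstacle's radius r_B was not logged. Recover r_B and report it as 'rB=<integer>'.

m = 2673
d = (-15, 0);  v_rel = (7, 3),  |v_rel|² = 58
v_rel×d = (7)·(0) − (3)·(-15) = 45
since m = R²·58 − 45²:  R² = (2025 + 2673) / 58 = 81
R = √81 = 9  ⇒  r_B = 9 − 3 = 6

rB=6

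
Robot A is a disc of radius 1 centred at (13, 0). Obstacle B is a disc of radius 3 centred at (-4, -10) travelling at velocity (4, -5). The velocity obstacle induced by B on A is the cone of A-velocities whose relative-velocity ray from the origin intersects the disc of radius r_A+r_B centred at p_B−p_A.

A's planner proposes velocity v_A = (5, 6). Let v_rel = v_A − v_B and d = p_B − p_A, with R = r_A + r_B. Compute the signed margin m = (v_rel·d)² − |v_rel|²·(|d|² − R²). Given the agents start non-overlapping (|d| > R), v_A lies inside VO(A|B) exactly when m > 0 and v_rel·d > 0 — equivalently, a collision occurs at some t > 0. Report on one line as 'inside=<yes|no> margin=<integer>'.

d = (-17, -10),  |d|² = 389;  R = 1+3 = 4,  c = 389−4² = 373
v_rel = (1, 11),  |v_rel|² = 122;  v_rel·d = (1)·(-17) + (11)·(-10) = -127
122·t² + 254·t + 373 = 0  ⇒  m = (-127)² − 122·373 = -29377
m = -29377 < 0,  v_rel·d = -127 < 0  ⇒  outside

inside=no margin=-29377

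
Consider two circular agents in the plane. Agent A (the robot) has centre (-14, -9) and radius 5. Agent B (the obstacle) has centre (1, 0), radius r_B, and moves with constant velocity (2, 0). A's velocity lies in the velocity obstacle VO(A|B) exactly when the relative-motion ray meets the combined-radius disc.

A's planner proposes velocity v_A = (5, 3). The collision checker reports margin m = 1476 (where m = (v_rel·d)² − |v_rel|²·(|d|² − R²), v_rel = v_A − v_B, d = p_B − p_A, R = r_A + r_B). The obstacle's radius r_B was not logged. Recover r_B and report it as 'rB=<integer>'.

m = 1476
d = (15, 9);  v_rel = (3, 3),  |v_rel|² = 18
v_rel×d = (3)·(9) − (3)·(15) = -18
since m = R²·18 − (-18)²:  R² = (324 + 1476) / 18 = 100
R = √100 = 10  ⇒  r_B = 10 − 5 = 5

rB=5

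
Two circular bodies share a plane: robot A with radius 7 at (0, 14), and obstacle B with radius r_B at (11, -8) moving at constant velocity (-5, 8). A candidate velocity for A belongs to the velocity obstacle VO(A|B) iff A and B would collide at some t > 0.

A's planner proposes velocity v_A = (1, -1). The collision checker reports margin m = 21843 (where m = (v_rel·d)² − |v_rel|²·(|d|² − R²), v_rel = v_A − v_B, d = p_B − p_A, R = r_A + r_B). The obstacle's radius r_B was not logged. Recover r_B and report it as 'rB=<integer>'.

m = 21843
d = (11, -22);  v_rel = (6, -9),  |v_rel|² = 117
v_rel×d = (6)·(-22) − (-9)·(11) = -33
since m = R²·117 − (-33)²:  R² = (1089 + 21843) / 117 = 196
R = √196 = 14  ⇒  r_B = 14 − 7 = 7

rB=7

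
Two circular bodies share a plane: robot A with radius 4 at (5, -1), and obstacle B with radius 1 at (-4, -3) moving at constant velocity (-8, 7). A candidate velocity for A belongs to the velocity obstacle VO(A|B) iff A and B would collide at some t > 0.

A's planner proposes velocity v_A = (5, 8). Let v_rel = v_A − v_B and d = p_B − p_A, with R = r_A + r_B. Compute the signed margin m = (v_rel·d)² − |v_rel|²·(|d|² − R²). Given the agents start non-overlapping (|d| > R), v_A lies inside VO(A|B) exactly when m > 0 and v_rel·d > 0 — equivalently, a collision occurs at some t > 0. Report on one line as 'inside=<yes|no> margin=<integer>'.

d = (-9, -2),  |d|² = 85;  R = 4+1 = 5,  c = 85−5² = 60
v_rel = (13, 1),  |v_rel|² = 170;  v_rel·d = (13)·(-9) + (1)·(-2) = -119
170·t² + 238·t + 60 = 0  ⇒  m = (-119)² − 170·60 = 3961
m = 3961 > 0,  v_rel·d = -119 < 0  ⇒  outside

inside=no margin=3961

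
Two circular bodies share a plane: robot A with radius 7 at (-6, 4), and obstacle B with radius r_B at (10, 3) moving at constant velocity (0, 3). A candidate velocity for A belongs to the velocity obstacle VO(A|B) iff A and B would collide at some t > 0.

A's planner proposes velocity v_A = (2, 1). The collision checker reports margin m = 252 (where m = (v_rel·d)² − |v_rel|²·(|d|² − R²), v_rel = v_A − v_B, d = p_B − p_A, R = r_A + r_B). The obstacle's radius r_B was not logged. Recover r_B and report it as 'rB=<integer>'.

m = 252
d = (16, -1);  v_rel = (2, -2),  |v_rel|² = 8
v_rel×d = (2)·(-1) − (-2)·(16) = 30
since m = R²·8 − 30²:  R² = (900 + 252) / 8 = 144
R = √144 = 12  ⇒  r_B = 12 − 7 = 5

rB=5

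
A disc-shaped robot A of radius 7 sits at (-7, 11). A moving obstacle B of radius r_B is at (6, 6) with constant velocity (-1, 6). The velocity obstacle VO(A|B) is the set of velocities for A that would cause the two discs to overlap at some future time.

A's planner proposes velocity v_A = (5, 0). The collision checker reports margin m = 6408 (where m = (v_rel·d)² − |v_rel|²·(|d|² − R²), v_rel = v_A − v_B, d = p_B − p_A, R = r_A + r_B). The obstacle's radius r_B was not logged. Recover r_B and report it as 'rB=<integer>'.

m = 6408
d = (13, -5);  v_rel = (6, -6),  |v_rel|² = 72
v_rel×d = (6)·(-5) − (-6)·(13) = 48
since m = R²·72 − 48²:  R² = (2304 + 6408) / 72 = 121
R = √121 = 11  ⇒  r_B = 11 − 7 = 4

rB=4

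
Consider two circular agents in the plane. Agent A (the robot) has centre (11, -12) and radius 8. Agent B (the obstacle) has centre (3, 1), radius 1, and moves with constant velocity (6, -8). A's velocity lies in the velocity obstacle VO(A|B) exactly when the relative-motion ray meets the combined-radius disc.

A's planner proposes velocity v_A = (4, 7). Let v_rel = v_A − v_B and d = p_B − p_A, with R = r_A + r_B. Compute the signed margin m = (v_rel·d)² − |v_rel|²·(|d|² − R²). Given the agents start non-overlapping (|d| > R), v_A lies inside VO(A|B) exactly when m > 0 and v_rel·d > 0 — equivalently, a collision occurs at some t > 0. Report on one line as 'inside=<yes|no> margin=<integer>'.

d = (-8, 13),  |d|² = 233;  R = 8+1 = 9,  c = 233−9² = 152
v_rel = (-2, 15),  |v_rel|² = 229;  v_rel·d = (-2)·(-8) + (15)·(13) = 211
229·t² − 422·t + 152 = 0  ⇒  m = 211² − 229·152 = 9713
m = 9713 > 0,  v_rel·d = 211 > 0  ⇒  inside

inside=yes margin=9713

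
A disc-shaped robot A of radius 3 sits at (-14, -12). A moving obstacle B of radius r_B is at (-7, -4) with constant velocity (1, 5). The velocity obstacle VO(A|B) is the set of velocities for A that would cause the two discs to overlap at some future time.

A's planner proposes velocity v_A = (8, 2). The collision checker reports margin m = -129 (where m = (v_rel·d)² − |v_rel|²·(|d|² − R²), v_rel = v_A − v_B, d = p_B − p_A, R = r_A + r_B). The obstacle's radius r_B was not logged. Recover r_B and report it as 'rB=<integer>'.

m = -129
d = (7, 8);  v_rel = (7, -3),  |v_rel|² = 58
v_rel×d = (7)·(8) − (-3)·(7) = 77
since m = R²·58 − 77²:  R² = (5929 + -129) / 58 = 100
R = √100 = 10  ⇒  r_B = 10 − 3 = 7

rB=7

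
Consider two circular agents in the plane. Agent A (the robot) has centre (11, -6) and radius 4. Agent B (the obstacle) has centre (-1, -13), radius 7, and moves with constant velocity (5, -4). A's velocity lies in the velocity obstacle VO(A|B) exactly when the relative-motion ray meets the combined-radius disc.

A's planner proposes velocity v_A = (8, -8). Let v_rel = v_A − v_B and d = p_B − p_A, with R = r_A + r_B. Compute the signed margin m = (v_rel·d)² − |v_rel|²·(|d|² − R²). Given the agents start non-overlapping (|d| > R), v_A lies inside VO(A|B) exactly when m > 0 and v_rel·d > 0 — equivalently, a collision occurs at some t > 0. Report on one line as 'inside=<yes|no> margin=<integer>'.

d = (-12, -7),  |d|² = 193;  R = 4+7 = 11,  c = 193−11² = 72
v_rel = (3, -4),  |v_rel|² = 25;  v_rel·d = (3)·(-12) + (-4)·(-7) = -8
25·t² + 16·t + 72 = 0  ⇒  m = (-8)² − 25·72 = -1736
m = -1736 < 0,  v_rel·d = -8 < 0  ⇒  outside

inside=no margin=-1736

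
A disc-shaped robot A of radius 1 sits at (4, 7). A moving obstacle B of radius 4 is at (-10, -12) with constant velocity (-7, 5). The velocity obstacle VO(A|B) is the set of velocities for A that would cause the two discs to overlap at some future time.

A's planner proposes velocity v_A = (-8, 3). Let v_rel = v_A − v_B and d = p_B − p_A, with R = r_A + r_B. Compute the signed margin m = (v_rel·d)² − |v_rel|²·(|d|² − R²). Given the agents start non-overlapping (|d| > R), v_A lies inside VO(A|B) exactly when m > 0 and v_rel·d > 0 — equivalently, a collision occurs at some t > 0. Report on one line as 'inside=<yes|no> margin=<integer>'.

d = (-14, -19),  |d|² = 557;  R = 1+4 = 5,  c = 557−5² = 532
v_rel = (-1, -2),  |v_rel|² = 5;  v_rel·d = (-1)·(-14) + (-2)·(-19) = 52
5·t² − 104·t + 532 = 0  ⇒  m = 52² − 5·532 = 44
m = 44 > 0,  v_rel·d = 52 > 0  ⇒  inside

inside=yes margin=44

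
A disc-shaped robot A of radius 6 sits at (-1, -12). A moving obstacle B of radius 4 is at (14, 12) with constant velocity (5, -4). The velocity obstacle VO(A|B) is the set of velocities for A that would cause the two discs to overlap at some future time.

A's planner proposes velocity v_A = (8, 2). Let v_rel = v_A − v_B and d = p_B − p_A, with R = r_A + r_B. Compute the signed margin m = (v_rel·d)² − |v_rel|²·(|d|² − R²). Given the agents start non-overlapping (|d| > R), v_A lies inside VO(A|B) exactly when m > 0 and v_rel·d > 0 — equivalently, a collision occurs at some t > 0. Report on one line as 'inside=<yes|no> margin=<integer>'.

d = (15, 24),  |d|² = 801;  R = 6+4 = 10,  c = 801−10² = 701
v_rel = (3, 6),  |v_rel|² = 45;  v_rel·d = (3)·(15) + (6)·(24) = 189
45·t² − 378·t + 701 = 0  ⇒  m = 189² − 45·701 = 4176
m = 4176 > 0,  v_rel·d = 189 > 0  ⇒  inside

inside=yes margin=4176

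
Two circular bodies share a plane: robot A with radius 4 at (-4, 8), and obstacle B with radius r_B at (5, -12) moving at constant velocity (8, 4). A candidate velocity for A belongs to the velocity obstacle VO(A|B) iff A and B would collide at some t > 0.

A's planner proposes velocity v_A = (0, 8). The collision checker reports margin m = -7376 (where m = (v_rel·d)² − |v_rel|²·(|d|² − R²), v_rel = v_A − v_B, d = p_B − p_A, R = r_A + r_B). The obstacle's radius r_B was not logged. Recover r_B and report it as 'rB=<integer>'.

m = -7376
d = (9, -20);  v_rel = (-8, 4),  |v_rel|² = 80
v_rel×d = (-8)·(-20) − (4)·(9) = 124
since m = R²·80 − 124²:  R² = (15376 + -7376) / 80 = 100
R = √100 = 10  ⇒  r_B = 10 − 4 = 6

rB=6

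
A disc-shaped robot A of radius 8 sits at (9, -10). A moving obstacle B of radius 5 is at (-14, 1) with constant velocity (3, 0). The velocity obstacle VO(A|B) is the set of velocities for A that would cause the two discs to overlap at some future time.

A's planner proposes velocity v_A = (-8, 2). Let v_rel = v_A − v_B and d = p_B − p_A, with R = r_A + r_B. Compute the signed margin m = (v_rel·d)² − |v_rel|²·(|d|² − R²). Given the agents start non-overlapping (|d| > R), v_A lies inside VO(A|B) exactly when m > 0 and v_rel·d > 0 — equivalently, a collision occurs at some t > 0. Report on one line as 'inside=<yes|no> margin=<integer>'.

d = (-23, 11),  |d|² = 650;  R = 8+5 = 13,  c = 650−13² = 481
v_rel = (-11, 2),  |v_rel|² = 125;  v_rel·d = (-11)·(-23) + (2)·(11) = 275
125·t² − 550·t + 481 = 0  ⇒  m = 275² − 125·481 = 15500
m = 15500 > 0,  v_rel·d = 275 > 0  ⇒  inside

inside=yes margin=15500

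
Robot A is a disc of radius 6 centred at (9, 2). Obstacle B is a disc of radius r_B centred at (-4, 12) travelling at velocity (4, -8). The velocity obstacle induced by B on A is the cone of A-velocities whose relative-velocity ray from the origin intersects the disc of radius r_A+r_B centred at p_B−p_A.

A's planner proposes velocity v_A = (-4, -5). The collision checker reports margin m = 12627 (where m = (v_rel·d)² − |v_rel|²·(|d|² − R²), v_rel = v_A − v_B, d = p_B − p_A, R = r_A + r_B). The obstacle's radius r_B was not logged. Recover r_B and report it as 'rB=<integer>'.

m = 12627
d = (-13, 10);  v_rel = (-8, 3),  |v_rel|² = 73
v_rel×d = (-8)·(10) − (3)·(-13) = -41
since m = R²·73 − (-41)²:  R² = (1681 + 12627) / 73 = 196
R = √196 = 14  ⇒  r_B = 14 − 6 = 8

rB=8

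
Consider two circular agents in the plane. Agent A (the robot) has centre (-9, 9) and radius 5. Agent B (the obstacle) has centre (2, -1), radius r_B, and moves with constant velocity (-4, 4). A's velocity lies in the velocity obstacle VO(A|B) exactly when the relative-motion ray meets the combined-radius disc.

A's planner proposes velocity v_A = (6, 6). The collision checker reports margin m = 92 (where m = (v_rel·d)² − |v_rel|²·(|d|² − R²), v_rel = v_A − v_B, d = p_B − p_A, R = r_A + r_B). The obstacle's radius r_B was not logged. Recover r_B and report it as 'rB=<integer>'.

m = 92
d = (11, -10);  v_rel = (10, 2),  |v_rel|² = 104
v_rel×d = (10)·(-10) − (2)·(11) = -122
since m = R²·104 − (-122)²:  R² = (14884 + 92) / 104 = 144
R = √144 = 12  ⇒  r_B = 12 − 5 = 7

rB=7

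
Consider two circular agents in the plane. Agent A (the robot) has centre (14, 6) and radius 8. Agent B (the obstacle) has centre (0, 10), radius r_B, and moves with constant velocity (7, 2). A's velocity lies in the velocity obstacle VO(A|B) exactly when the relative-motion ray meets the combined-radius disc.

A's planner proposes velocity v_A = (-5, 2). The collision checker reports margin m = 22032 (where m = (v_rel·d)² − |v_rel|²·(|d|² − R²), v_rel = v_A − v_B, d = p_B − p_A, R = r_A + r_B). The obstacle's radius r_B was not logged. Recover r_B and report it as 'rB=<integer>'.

m = 22032
d = (-14, 4);  v_rel = (-12, 0),  |v_rel|² = 144
v_rel×d = (-12)·(4) − (0)·(-14) = -48
since m = R²·144 − (-48)²:  R² = (2304 + 22032) / 144 = 169
R = √169 = 13  ⇒  r_B = 13 − 8 = 5

rB=5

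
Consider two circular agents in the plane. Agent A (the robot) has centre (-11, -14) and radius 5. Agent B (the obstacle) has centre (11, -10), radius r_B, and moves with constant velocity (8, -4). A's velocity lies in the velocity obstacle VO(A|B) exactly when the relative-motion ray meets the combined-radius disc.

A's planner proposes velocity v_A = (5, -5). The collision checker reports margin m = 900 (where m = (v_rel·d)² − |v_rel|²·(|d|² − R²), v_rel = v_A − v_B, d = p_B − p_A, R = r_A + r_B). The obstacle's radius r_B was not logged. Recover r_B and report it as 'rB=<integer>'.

m = 900
d = (22, 4);  v_rel = (-3, -1),  |v_rel|² = 10
v_rel×d = (-3)·(4) − (-1)·(22) = 10
since m = R²·10 − 10²:  R² = (100 + 900) / 10 = 100
R = √100 = 10  ⇒  r_B = 10 − 5 = 5

rB=5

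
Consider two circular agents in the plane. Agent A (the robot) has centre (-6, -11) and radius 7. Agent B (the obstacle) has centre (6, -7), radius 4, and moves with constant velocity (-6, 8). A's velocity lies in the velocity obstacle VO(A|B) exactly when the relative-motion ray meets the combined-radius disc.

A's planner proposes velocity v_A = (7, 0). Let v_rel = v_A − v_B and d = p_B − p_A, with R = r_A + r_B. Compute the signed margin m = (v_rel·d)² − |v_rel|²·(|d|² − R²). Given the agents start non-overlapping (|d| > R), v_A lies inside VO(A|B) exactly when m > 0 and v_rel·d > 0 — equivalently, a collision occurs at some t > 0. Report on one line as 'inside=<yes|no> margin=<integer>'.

d = (12, 4),  |d|² = 160;  R = 7+4 = 11,  c = 160−11² = 39
v_rel = (13, -8),  |v_rel|² = 233;  v_rel·d = (13)·(12) + (-8)·(4) = 124
233·t² − 248·t + 39 = 0  ⇒  m = 124² − 233·39 = 6289
m = 6289 > 0,  v_rel·d = 124 > 0  ⇒  inside

inside=yes margin=6289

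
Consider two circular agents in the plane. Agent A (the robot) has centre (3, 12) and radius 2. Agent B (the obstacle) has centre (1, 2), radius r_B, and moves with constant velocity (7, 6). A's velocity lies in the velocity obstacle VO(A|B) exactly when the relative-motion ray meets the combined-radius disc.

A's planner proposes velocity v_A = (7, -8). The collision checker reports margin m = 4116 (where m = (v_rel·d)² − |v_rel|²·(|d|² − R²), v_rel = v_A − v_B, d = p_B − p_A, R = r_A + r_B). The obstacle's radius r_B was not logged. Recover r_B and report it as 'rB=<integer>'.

m = 4116
d = (-2, -10);  v_rel = (0, -14),  |v_rel|² = 196
v_rel×d = (0)·(-10) − (-14)·(-2) = -28
since m = R²·196 − (-28)²:  R² = (784 + 4116) / 196 = 25
R = √25 = 5  ⇒  r_B = 5 − 2 = 3

rB=3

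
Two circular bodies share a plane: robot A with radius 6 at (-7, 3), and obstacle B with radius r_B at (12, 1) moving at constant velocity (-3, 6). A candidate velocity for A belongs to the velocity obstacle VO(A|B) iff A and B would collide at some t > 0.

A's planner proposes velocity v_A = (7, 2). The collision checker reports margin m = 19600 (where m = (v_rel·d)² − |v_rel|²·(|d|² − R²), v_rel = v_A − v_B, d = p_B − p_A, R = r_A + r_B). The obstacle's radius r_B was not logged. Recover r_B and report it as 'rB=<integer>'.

m = 19600
d = (19, -2);  v_rel = (10, -4),  |v_rel|² = 116
v_rel×d = (10)·(-2) − (-4)·(19) = 56
since m = R²·116 − 56²:  R² = (3136 + 19600) / 116 = 196
R = √196 = 14  ⇒  r_B = 14 − 6 = 8

rB=8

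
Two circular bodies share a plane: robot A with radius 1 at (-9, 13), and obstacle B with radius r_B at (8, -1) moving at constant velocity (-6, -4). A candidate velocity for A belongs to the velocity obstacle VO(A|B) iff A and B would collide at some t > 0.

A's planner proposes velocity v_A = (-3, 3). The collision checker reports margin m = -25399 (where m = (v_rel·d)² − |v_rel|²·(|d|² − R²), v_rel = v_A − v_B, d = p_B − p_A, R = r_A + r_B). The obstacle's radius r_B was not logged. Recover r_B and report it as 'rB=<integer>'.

m = -25399
d = (17, -14);  v_rel = (3, 7),  |v_rel|² = 58
v_rel×d = (3)·(-14) − (7)·(17) = -161
since m = R²·58 − (-161)²:  R² = (25921 + -25399) / 58 = 9
R = √9 = 3  ⇒  r_B = 3 − 1 = 2

rB=2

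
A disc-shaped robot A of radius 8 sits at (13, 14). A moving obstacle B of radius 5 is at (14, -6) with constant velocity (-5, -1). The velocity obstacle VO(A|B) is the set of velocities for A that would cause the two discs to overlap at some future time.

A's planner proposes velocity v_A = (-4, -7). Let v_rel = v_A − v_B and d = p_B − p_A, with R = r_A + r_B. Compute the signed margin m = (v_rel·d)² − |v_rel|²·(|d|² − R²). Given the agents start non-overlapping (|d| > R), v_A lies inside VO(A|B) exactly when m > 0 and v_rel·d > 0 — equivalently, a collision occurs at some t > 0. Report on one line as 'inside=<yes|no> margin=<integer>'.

d = (1, -20),  |d|² = 401;  R = 8+5 = 13,  c = 401−13² = 232
v_rel = (1, -6),  |v_rel|² = 37;  v_rel·d = (1)·(1) + (-6)·(-20) = 121
37·t² − 242·t + 232 = 0  ⇒  m = 121² − 37·232 = 6057
m = 6057 > 0,  v_rel·d = 121 > 0  ⇒  inside

inside=yes margin=6057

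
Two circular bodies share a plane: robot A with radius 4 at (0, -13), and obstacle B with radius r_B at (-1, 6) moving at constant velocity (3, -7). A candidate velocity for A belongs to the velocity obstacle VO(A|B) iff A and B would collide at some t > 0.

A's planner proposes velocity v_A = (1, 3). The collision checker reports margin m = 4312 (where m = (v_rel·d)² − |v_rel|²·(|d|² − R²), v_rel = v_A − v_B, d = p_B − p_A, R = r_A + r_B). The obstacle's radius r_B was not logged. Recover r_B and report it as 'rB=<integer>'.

m = 4312
d = (-1, 19);  v_rel = (-2, 10),  |v_rel|² = 104
v_rel×d = (-2)·(19) − (10)·(-1) = -28
since m = R²·104 − (-28)²:  R² = (784 + 4312) / 104 = 49
R = √49 = 7  ⇒  r_B = 7 − 4 = 3

rB=3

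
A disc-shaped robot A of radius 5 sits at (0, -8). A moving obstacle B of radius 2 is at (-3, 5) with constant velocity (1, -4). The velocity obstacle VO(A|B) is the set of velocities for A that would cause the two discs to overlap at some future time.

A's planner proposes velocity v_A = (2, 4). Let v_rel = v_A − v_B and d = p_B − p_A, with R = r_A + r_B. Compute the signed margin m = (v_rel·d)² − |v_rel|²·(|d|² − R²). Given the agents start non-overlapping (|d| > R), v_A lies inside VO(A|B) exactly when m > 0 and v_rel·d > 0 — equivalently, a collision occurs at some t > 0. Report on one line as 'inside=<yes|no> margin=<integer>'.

d = (-3, 13),  |d|² = 178;  R = 5+2 = 7,  c = 178−7² = 129
v_rel = (1, 8),  |v_rel|² = 65;  v_rel·d = (1)·(-3) + (8)·(13) = 101
65·t² − 202·t + 129 = 0  ⇒  m = 101² − 65·129 = 1816
m = 1816 > 0,  v_rel·d = 101 > 0  ⇒  inside

inside=yes margin=1816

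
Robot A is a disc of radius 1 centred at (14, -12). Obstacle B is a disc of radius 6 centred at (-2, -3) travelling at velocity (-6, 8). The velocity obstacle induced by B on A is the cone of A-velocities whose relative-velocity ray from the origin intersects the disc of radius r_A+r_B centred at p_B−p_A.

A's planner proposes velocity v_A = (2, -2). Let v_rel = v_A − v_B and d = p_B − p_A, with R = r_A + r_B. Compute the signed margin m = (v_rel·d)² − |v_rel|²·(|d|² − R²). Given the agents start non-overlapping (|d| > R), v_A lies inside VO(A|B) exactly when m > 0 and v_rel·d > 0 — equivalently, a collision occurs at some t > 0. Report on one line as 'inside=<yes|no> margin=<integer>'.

d = (-16, 9),  |d|² = 337;  R = 1+6 = 7,  c = 337−7² = 288
v_rel = (8, -10),  |v_rel|² = 164;  v_rel·d = (8)·(-16) + (-10)·(9) = -218
164·t² + 436·t + 288 = 0  ⇒  m = (-218)² − 164·288 = 292
m = 292 > 0,  v_rel·d = -218 < 0  ⇒  outside

inside=no margin=292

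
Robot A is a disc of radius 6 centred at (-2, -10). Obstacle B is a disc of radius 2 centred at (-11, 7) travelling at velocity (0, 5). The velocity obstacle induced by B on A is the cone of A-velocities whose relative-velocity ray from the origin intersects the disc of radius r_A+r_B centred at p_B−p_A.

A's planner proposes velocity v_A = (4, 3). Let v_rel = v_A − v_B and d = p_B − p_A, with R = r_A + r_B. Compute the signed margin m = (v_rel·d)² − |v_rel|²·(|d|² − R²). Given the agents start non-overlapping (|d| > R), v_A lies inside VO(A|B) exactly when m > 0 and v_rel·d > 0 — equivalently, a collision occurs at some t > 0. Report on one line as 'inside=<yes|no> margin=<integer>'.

d = (-9, 17),  |d|² = 370;  R = 6+2 = 8,  c = 370−8² = 306
v_rel = (4, -2),  |v_rel|² = 20;  v_rel·d = (4)·(-9) + (-2)·(17) = -70
20·t² + 140·t + 306 = 0  ⇒  m = (-70)² − 20·306 = -1220
m = -1220 < 0,  v_rel·d = -70 < 0  ⇒  outside

inside=no margin=-1220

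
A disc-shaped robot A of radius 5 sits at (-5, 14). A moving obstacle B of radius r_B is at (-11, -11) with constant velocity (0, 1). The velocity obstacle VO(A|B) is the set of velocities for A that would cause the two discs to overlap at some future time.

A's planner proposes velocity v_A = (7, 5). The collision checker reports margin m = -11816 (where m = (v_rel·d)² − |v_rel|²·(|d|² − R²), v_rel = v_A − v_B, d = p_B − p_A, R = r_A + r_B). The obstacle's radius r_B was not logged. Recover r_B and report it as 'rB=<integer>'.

m = -11816
d = (-6, -25);  v_rel = (7, 4),  |v_rel|² = 65
v_rel×d = (7)·(-25) − (4)·(-6) = -151
since m = R²·65 − (-151)²:  R² = (22801 + -11816) / 65 = 169
R = √169 = 13  ⇒  r_B = 13 − 5 = 8

rB=8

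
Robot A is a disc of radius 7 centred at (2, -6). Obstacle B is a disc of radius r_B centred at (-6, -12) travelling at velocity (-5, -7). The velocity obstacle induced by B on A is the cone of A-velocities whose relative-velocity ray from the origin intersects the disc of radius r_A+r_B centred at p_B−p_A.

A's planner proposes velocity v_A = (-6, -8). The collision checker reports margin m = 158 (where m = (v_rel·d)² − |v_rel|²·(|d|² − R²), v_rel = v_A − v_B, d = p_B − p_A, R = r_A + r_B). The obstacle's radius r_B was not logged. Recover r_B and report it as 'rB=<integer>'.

m = 158
d = (-8, -6);  v_rel = (-1, -1),  |v_rel|² = 2
v_rel×d = (-1)·(-6) − (-1)·(-8) = -2
since m = R²·2 − (-2)²:  R² = (4 + 158) / 2 = 81
R = √81 = 9  ⇒  r_B = 9 − 7 = 2

rB=2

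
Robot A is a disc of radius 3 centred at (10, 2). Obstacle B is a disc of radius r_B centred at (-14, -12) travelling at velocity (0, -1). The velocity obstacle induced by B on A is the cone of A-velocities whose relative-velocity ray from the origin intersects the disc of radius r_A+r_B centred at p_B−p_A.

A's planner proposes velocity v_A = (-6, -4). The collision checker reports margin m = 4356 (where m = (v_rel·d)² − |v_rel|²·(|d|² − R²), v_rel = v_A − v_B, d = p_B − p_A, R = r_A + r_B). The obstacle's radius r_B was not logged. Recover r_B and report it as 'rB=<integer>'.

m = 4356
d = (-24, -14);  v_rel = (-6, -3),  |v_rel|² = 45
v_rel×d = (-6)·(-14) − (-3)·(-24) = 12
since m = R²·45 − 12²:  R² = (144 + 4356) / 45 = 100
R = √100 = 10  ⇒  r_B = 10 − 3 = 7

rB=7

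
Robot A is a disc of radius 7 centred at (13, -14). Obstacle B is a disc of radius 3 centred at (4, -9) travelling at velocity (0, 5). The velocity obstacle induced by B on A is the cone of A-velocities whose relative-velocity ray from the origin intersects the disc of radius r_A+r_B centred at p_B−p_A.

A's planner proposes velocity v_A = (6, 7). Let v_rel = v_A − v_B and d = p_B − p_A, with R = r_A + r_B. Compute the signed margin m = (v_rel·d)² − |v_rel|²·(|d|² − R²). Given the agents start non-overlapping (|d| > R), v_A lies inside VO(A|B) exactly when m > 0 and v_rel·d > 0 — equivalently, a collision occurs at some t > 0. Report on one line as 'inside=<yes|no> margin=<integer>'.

d = (-9, 5),  |d|² = 106;  R = 7+3 = 10,  c = 106−10² = 6
v_rel = (6, 2),  |v_rel|² = 40;  v_rel·d = (6)·(-9) + (2)·(5) = -44
40·t² + 88·t + 6 = 0  ⇒  m = (-44)² − 40·6 = 1696
m = 1696 > 0,  v_rel·d = -44 < 0  ⇒  outside

inside=no margin=1696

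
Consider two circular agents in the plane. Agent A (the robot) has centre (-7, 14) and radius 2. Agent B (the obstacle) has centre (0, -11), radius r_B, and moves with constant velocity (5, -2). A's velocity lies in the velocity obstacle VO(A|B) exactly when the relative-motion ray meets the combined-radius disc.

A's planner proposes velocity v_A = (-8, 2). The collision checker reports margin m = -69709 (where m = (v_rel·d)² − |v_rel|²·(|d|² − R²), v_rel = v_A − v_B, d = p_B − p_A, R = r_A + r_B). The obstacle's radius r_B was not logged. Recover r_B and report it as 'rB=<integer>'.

m = -69709
d = (7, -25);  v_rel = (-13, 4),  |v_rel|² = 185
v_rel×d = (-13)·(-25) − (4)·(7) = 297
since m = R²·185 − 297²:  R² = (88209 + -69709) / 185 = 100
R = √100 = 10  ⇒  r_B = 10 − 2 = 8

rB=8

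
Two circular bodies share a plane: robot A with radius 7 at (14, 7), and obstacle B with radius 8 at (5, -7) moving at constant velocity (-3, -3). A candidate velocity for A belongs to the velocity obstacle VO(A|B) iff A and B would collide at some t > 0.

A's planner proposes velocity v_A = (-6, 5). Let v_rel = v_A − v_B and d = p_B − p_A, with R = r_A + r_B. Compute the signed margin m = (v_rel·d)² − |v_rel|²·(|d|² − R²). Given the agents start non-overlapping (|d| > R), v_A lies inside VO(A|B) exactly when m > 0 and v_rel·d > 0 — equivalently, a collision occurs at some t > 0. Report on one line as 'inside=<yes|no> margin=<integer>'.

d = (-9, -14),  |d|² = 277;  R = 7+8 = 15,  c = 277−15² = 52
v_rel = (-3, 8),  |v_rel|² = 73;  v_rel·d = (-3)·(-9) + (8)·(-14) = -85
73·t² + 170·t + 52 = 0  ⇒  m = (-85)² − 73·52 = 3429
m = 3429 > 0,  v_rel·d = -85 < 0  ⇒  outside

inside=no margin=3429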